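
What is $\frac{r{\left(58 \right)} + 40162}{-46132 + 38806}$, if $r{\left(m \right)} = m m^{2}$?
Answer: $- \frac{117637}{3663} \approx -32.115$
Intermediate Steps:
$r{\left(m \right)} = m^{3}$
$\frac{r{\left(58 \right)} + 40162}{-46132 + 38806} = \frac{58^{3} + 40162}{-46132 + 38806} = \frac{195112 + 40162}{-7326} = 235274 \left(- \frac{1}{7326}\right) = - \frac{117637}{3663}$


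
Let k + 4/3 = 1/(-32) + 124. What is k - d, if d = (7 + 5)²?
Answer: -2051/96 ≈ -21.365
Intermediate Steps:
d = 144 (d = 12² = 144)
k = 11773/96 (k = -4/3 + (1/(-32) + 124) = -4/3 + (-1/32 + 124) = -4/3 + 3967/32 = 11773/96 ≈ 122.64)
k - d = 11773/96 - 1*144 = 11773/96 - 144 = -2051/96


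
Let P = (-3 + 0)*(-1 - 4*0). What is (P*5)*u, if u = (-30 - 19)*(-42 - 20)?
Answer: 45570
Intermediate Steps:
u = 3038 (u = -49*(-62) = 3038)
P = 3 (P = -3*(-1 - 1*0) = -3*(-1 + 0) = -3*(-1) = 3)
(P*5)*u = (3*5)*3038 = 15*3038 = 45570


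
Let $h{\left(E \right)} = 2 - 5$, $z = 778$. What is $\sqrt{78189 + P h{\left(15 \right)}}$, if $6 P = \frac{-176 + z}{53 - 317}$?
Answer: $\frac{\sqrt{1362385002}}{132} \approx 279.63$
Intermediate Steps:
$h{\left(E \right)} = -3$
$P = - \frac{301}{792}$ ($P = \frac{\left(-176 + 778\right) \frac{1}{53 - 317}}{6} = \frac{602 \frac{1}{-264}}{6} = \frac{602 \left(- \frac{1}{264}\right)}{6} = \frac{1}{6} \left(- \frac{301}{132}\right) = - \frac{301}{792} \approx -0.38005$)
$\sqrt{78189 + P h{\left(15 \right)}} = \sqrt{78189 - - \frac{301}{264}} = \sqrt{78189 + \frac{301}{264}} = \sqrt{\frac{20642197}{264}} = \frac{\sqrt{1362385002}}{132}$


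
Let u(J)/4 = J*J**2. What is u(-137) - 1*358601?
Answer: -10644013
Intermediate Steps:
u(J) = 4*J**3 (u(J) = 4*(J*J**2) = 4*J**3)
u(-137) - 1*358601 = 4*(-137)**3 - 1*358601 = 4*(-2571353) - 358601 = -10285412 - 358601 = -10644013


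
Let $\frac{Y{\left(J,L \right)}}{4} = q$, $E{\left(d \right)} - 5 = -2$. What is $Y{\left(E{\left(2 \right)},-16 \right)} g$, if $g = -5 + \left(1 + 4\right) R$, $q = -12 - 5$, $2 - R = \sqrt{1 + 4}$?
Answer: $-340 + 340 \sqrt{5} \approx 420.26$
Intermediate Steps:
$E{\left(d \right)} = 3$ ($E{\left(d \right)} = 5 - 2 = 3$)
$R = 2 - \sqrt{5}$ ($R = 2 - \sqrt{1 + 4} = 2 - \sqrt{5} \approx -0.23607$)
$q = -17$ ($q = -12 - 5 = -17$)
$Y{\left(J,L \right)} = -68$ ($Y{\left(J,L \right)} = 4 \left(-17\right) = -68$)
$g = 5 - 5 \sqrt{5}$ ($g = -5 + \left(1 + 4\right) \left(2 - \sqrt{5}\right) = -5 + 5 \left(2 - \sqrt{5}\right) = -5 + \left(10 - 5 \sqrt{5}\right) = 5 - 5 \sqrt{5} \approx -6.1803$)
$Y{\left(E{\left(2 \right)},-16 \right)} g = - 68 \left(5 - 5 \sqrt{5}\right) = -340 + 340 \sqrt{5}$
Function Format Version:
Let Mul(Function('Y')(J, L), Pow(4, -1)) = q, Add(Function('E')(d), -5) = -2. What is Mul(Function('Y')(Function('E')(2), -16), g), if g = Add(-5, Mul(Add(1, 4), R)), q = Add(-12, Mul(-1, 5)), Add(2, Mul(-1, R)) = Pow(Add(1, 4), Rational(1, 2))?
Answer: Add(-340, Mul(340, Pow(5, Rational(1, 2)))) ≈ 420.26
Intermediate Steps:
Function('E')(d) = 3 (Function('E')(d) = Add(5, -2) = 3)
R = Add(2, Mul(-1, Pow(5, Rational(1, 2)))) (R = Add(2, Mul(-1, Pow(Add(1, 4), Rational(1, 2)))) = Add(2, Mul(-1, Pow(5, Rational(1, 2)))) ≈ -0.23607)
q = -17 (q = Add(-12, -5) = -17)
Function('Y')(J, L) = -68 (Function('Y')(J, L) = Mul(4, -17) = -68)
g = Add(5, Mul(-5, Pow(5, Rational(1, 2)))) (g = Add(-5, Mul(Add(1, 4), Add(2, Mul(-1, Pow(5, Rational(1, 2)))))) = Add(-5, Mul(5, Add(2, Mul(-1, Pow(5, Rational(1, 2)))))) = Add(-5, Add(10, Mul(-5, Pow(5, Rational(1, 2))))) = Add(5, Mul(-5, Pow(5, Rational(1, 2)))) ≈ -6.1803)
Mul(Function('Y')(Function('E')(2), -16), g) = Mul(-68, Add(5, Mul(-5, Pow(5, Rational(1, 2))))) = Add(-340, Mul(340, Pow(5, Rational(1, 2))))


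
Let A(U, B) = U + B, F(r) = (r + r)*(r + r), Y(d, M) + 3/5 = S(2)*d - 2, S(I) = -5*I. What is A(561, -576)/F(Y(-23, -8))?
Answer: -125/1723692 ≈ -7.2519e-5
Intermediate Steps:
Y(d, M) = -13/5 - 10*d (Y(d, M) = -⅗ + ((-5*2)*d - 2) = -⅗ + (-10*d - 2) = -⅗ + (-2 - 10*d) = -13/5 - 10*d)
F(r) = 4*r² (F(r) = (2*r)*(2*r) = 4*r²)
A(U, B) = B + U
A(561, -576)/F(Y(-23, -8)) = (-576 + 561)/((4*(-13/5 - 10*(-23))²)) = -15*1/(4*(-13/5 + 230)²) = -15/(4*(1137/5)²) = -15/(4*(1292769/25)) = -15/5171076/25 = -15*25/5171076 = -125/1723692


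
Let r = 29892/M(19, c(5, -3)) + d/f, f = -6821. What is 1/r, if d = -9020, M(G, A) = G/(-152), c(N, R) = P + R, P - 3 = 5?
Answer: -6821/1631137636 ≈ -4.1817e-6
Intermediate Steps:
P = 8 (P = 3 + 5 = 8)
c(N, R) = 8 + R
M(G, A) = -G/152 (M(G, A) = G*(-1/152) = -G/152)
r = -1631137636/6821 (r = 29892/((-1/152*19)) - 9020/(-6821) = 29892/(-⅛) - 9020*(-1/6821) = 29892*(-8) + 9020/6821 = -239136 + 9020/6821 = -1631137636/6821 ≈ -2.3913e+5)
1/r = 1/(-1631137636/6821) = -6821/1631137636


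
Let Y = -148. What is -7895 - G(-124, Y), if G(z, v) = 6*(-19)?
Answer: -7781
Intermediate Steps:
G(z, v) = -114
-7895 - G(-124, Y) = -7895 - 1*(-114) = -7895 + 114 = -7781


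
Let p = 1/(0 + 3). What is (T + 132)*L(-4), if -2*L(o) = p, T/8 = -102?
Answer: 114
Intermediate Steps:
T = -816 (T = 8*(-102) = -816)
p = ⅓ (p = 1/3 = ⅓ ≈ 0.33333)
L(o) = -⅙ (L(o) = -½*⅓ = -⅙)
(T + 132)*L(-4) = (-816 + 132)*(-⅙) = -684*(-⅙) = 114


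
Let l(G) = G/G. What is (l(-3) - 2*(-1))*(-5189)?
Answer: -15567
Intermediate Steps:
l(G) = 1
(l(-3) - 2*(-1))*(-5189) = (1 - 2*(-1))*(-5189) = (1 + 2)*(-5189) = 3*(-5189) = -15567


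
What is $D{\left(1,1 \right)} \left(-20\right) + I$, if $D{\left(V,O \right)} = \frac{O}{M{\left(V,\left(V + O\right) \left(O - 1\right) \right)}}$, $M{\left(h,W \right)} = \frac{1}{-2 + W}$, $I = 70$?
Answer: $110$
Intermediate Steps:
$D{\left(V,O \right)} = O \left(-2 + \left(-1 + O\right) \left(O + V\right)\right)$ ($D{\left(V,O \right)} = \frac{O}{\frac{1}{-2 + \left(V + O\right) \left(O - 1\right)}} = \frac{O}{\frac{1}{-2 + \left(O + V\right) \left(-1 + O\right)}} = \frac{O}{\frac{1}{-2 + \left(-1 + O\right) \left(O + V\right)}} = O \left(-2 + \left(-1 + O\right) \left(O + V\right)\right)$)
$D{\left(1,1 \right)} \left(-20\right) + I = 1 \left(-2 + 1^{2} - 1 - 1 + 1 \cdot 1\right) \left(-20\right) + 70 = 1 \left(-2 + 1 - 1 - 1 + 1\right) \left(-20\right) + 70 = 1 \left(-2\right) \left(-20\right) + 70 = \left(-2\right) \left(-20\right) + 70 = 40 + 70 = 110$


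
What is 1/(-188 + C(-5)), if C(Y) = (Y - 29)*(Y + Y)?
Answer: 1/152 ≈ 0.0065789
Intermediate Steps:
C(Y) = 2*Y*(-29 + Y) (C(Y) = (-29 + Y)*(2*Y) = 2*Y*(-29 + Y))
1/(-188 + C(-5)) = 1/(-188 + 2*(-5)*(-29 - 5)) = 1/(-188 + 2*(-5)*(-34)) = 1/(-188 + 340) = 1/152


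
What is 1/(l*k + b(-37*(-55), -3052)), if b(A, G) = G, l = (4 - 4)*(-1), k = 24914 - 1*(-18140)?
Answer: -1/3052 ≈ -0.00032765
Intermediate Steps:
k = 43054 (k = 24914 + 18140 = 43054)
l = 0 (l = 0*(-1) = 0)
1/(l*k + b(-37*(-55), -3052)) = 1/(0*43054 - 3052) = 1/(0 - 3052) = 1/(-3052) = -1/3052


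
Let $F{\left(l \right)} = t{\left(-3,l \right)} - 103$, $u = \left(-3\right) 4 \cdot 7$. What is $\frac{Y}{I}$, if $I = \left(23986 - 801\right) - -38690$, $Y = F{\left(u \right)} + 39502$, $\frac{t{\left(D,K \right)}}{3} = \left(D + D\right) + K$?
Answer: $\frac{13043}{20625} \approx 0.63239$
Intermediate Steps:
$t{\left(D,K \right)} = 3 K + 6 D$ ($t{\left(D,K \right)} = 3 \left(\left(D + D\right) + K\right) = 3 \left(2 D + K\right) = 3 \left(K + 2 D\right) = 3 K + 6 D$)
$u = -84$ ($u = \left(-12\right) 7 = -84$)
$F{\left(l \right)} = -121 + 3 l$ ($F{\left(l \right)} = \left(3 l + 6 \left(-3\right)\right) - 103 = \left(3 l - 18\right) - 103 = \left(-18 + 3 l\right) - 103 = -121 + 3 l$)
$Y = 39129$ ($Y = \left(-121 + 3 \left(-84\right)\right) + 39502 = \left(-121 - 252\right) + 39502 = -373 + 39502 = 39129$)
$I = 61875$ ($I = 23185 + 38690 = 61875$)
$\frac{Y}{I} = \frac{39129}{61875} = 39129 \cdot \frac{1}{61875} = \frac{13043}{20625}$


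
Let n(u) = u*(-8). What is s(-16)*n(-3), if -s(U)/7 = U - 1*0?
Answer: 2688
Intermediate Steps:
s(U) = -7*U (s(U) = -7*(U - 1*0) = -7*(U + 0) = -7*U)
n(u) = -8*u
s(-16)*n(-3) = (-7*(-16))*(-8*(-3)) = 112*24 = 2688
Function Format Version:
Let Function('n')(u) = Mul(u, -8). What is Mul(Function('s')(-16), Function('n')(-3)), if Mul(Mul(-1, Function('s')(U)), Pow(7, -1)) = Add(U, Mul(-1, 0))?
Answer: 2688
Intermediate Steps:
Function('s')(U) = Mul(-7, U) (Function('s')(U) = Mul(-7, Add(U, Mul(-1, 0))) = Mul(-7, Add(U, 0)) = Mul(-7, U))
Function('n')(u) = Mul(-8, u)
Mul(Function('s')(-16), Function('n')(-3)) = Mul(Mul(-7, -16), Mul(-8, -3)) = Mul(112, 24) = 2688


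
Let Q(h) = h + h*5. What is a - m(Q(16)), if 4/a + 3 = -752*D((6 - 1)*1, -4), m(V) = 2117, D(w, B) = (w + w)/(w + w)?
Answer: -1598339/755 ≈ -2117.0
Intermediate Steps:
D(w, B) = 1 (D(w, B) = (2*w)/((2*w)) = (2*w)*(1/(2*w)) = 1)
Q(h) = 6*h (Q(h) = h + 5*h = 6*h)
a = -4/755 (a = 4/(-3 - 752*1) = 4/(-3 - 752) = 4/(-755) = 4*(-1/755) = -4/755 ≈ -0.0052980)
a - m(Q(16)) = -4/755 - 1*2117 = -4/755 - 2117 = -1598339/755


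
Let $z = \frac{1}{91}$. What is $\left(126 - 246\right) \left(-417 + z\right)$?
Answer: $\frac{4553520}{91} \approx 50039.0$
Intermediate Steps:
$z = \frac{1}{91} \approx 0.010989$
$\left(126 - 246\right) \left(-417 + z\right) = \left(126 - 246\right) \left(-417 + \frac{1}{91}\right) = \left(126 - 246\right) \left(- \frac{37946}{91}\right) = \left(-120\right) \left(- \frac{37946}{91}\right) = \frac{4553520}{91}$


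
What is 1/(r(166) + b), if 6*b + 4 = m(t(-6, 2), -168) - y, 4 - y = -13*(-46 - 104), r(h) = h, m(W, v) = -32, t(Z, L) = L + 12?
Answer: 3/1453 ≈ 0.0020647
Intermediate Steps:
t(Z, L) = 12 + L
y = -1946 (y = 4 - (-13)*(-46 - 104) = 4 - (-13)*(-150) = 4 - 1*1950 = 4 - 1950 = -1946)
b = 955/3 (b = -2/3 + (-32 - 1*(-1946))/6 = -2/3 + (-32 + 1946)/6 = -2/3 + (1/6)*1914 = -2/3 + 319 = 955/3 ≈ 318.33)
1/(r(166) + b) = 1/(166 + 955/3) = 1/(1453/3) = 3/1453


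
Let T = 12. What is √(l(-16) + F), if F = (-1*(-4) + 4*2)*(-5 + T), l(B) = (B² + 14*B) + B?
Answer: 10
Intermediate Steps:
l(B) = B² + 15*B
F = 84 (F = (-1*(-4) + 4*2)*(-5 + 12) = (4 + 8)*7 = 12*7 = 84)
√(l(-16) + F) = √(-16*(15 - 16) + 84) = √(-16*(-1) + 84) = √(16 + 84) = √100 = 10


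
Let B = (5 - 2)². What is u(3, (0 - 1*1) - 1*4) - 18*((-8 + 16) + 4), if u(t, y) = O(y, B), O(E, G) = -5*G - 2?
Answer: -263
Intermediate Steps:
B = 9 (B = 3² = 9)
O(E, G) = -2 - 5*G
u(t, y) = -47 (u(t, y) = -2 - 5*9 = -2 - 45 = -47)
u(3, (0 - 1*1) - 1*4) - 18*((-8 + 16) + 4) = -47 - 18*((-8 + 16) + 4) = -47 - 18*(8 + 4) = -47 - 18*12 = -47 - 216 = -263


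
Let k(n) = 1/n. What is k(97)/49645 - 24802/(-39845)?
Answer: 4777427319/7675047497 ≈ 0.62246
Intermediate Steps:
k(97)/49645 - 24802/(-39845) = 1/(97*49645) - 24802/(-39845) = (1/97)*(1/49645) - 24802*(-1/39845) = 1/4815565 + 24802/39845 = 4777427319/7675047497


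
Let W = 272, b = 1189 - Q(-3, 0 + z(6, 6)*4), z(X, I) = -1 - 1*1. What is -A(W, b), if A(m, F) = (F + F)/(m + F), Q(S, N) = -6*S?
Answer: -2342/1443 ≈ -1.6230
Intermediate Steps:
z(X, I) = -2 (z(X, I) = -1 - 1 = -2)
b = 1171 (b = 1189 - (-6)*(-3) = 1189 - 1*18 = 1189 - 18 = 1171)
A(m, F) = 2*F/(F + m) (A(m, F) = (2*F)/(F + m) = 2*F/(F + m))
-A(W, b) = -2*1171/(1171 + 272) = -2*1171/1443 = -1*2342/1443 = -2342/1443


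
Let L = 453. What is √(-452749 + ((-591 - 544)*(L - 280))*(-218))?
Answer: 3*√4705849 ≈ 6507.9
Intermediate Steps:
√(-452749 + ((-591 - 544)*(L - 280))*(-218)) = √(-452749 + ((-591 - 544)*(453 - 280))*(-218)) = √(-452749 - 1135*173*(-218)) = √(-452749 - 196355*(-218)) = √(-452749 + 42805390) = √42352641 = 3*√4705849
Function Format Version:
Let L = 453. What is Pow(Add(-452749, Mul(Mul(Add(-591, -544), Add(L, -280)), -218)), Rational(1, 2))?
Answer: Mul(3, Pow(4705849, Rational(1, 2))) ≈ 6507.9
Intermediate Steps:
Pow(Add(-452749, Mul(Mul(Add(-591, -544), Add(L, -280)), -218)), Rational(1, 2)) = Pow(Add(-452749, Mul(Mul(Add(-591, -544), Add(453, -280)), -218)), Rational(1, 2)) = Pow(Add(-452749, Mul(Mul(-1135, 173), -218)), Rational(1, 2)) = Pow(Add(-452749, Mul(-196355, -218)), Rational(1, 2)) = Pow(Add(-452749, 42805390), Rational(1, 2)) = Pow(42352641, Rational(1, 2)) = Mul(3, Pow(4705849, Rational(1, 2)))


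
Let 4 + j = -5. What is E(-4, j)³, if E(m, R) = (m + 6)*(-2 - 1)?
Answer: -216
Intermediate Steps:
j = -9 (j = -4 - 5 = -9)
E(m, R) = -18 - 3*m (E(m, R) = (6 + m)*(-3) = -18 - 3*m)
E(-4, j)³ = (-18 - 3*(-4))³ = (-18 + 12)³ = (-6)³ = -216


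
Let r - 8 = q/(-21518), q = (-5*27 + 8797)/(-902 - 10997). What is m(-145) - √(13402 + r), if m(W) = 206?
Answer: 206 - √219782709461247776081/128021341 ≈ 90.198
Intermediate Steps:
q = -8662/11899 (q = (-135 + 8797)/(-11899) = 8662*(-1/11899) = -8662/11899 ≈ -0.72796)
r = 1024175059/128021341 (r = 8 - 8662/11899/(-21518) = 8 - 8662/11899*(-1/21518) = 8 + 4331/128021341 = 1024175059/128021341 ≈ 8.0000)
m(-145) - √(13402 + r) = 206 - √(13402 + 1024175059/128021341) = 206 - √(1716766187141/128021341) = 206 - √219782709461247776081/128021341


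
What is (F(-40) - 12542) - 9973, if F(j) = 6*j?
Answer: -22755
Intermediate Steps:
(F(-40) - 12542) - 9973 = (6*(-40) - 12542) - 9973 = (-240 - 12542) - 9973 = -12782 - 9973 = -22755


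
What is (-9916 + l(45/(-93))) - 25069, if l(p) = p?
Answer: -1084550/31 ≈ -34986.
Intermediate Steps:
(-9916 + l(45/(-93))) - 25069 = (-9916 + 45/(-93)) - 25069 = (-9916 + 45*(-1/93)) - 25069 = (-9916 - 15/31) - 25069 = -307411/31 - 25069 = -1084550/31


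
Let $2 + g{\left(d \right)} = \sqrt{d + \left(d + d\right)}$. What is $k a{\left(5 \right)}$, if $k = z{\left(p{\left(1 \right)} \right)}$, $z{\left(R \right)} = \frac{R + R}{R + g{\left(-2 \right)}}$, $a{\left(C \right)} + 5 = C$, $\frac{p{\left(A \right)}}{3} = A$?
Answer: $0$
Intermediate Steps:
$p{\left(A \right)} = 3 A$
$g{\left(d \right)} = -2 + \sqrt{3} \sqrt{d}$ ($g{\left(d \right)} = -2 + \sqrt{d + \left(d + d\right)} = -2 + \sqrt{d + 2 d} = -2 + \sqrt{3 d} = -2 + \sqrt{3} \sqrt{d}$)
$a{\left(C \right)} = -5 + C$
$z{\left(R \right)} = \frac{2 R}{-2 + R + i \sqrt{6}}$ ($z{\left(R \right)} = \frac{R + R}{R - \left(2 - \sqrt{3} \sqrt{-2}\right)} = \frac{2 R}{R - \left(2 - \sqrt{3} i \sqrt{2}\right)} = \frac{2 R}{R - \left(2 - i \sqrt{6}\right)} = \frac{2 R}{-2 + R + i \sqrt{6}}$)
$k = \frac{6}{1 + i \sqrt{6}}$ ($k = \frac{2 \cdot 3 \cdot 1}{-2 + 3 \cdot 1 + i \sqrt{6}} = 2 \cdot 3 \frac{1}{-2 + 3 + i \sqrt{6}} = 2 \cdot 3 \frac{1}{1 + i \sqrt{6}} = \frac{6}{1 + i \sqrt{6}} \approx 0.85714 - 2.0996 i$)
$k a{\left(5 \right)} = \left(\frac{6}{7} - \frac{6 i \sqrt{6}}{7}\right) \left(-5 + 5\right) = \left(\frac{6}{7} - \frac{6 i \sqrt{6}}{7}\right) 0 = 0$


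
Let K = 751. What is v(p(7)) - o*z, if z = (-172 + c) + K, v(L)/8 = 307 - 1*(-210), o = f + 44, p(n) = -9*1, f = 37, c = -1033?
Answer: 40910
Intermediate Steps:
p(n) = -9
o = 81 (o = 37 + 44 = 81)
v(L) = 4136 (v(L) = 8*(307 - 1*(-210)) = 8*(307 + 210) = 8*517 = 4136)
z = -454 (z = (-172 - 1033) + 751 = -1205 + 751 = -454)
v(p(7)) - o*z = 4136 - 81*(-454) = 4136 - 1*(-36774) = 4136 + 36774 = 40910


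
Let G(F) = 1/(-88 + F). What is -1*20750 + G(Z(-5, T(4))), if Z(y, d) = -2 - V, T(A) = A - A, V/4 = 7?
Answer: -2448501/118 ≈ -20750.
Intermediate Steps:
V = 28 (V = 4*7 = 28)
T(A) = 0
Z(y, d) = -30 (Z(y, d) = -2 - 1*28 = -2 - 28 = -30)
-1*20750 + G(Z(-5, T(4))) = -1*20750 + 1/(-88 - 30) = -20750 + 1/(-118) = -20750 - 1/118 = -2448501/118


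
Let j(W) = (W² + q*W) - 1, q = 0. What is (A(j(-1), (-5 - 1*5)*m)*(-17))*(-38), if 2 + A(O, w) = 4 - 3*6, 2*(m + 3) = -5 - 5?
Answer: -10336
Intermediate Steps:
m = -8 (m = -3 + (-5 - 5)/2 = -3 + (½)*(-10) = -3 - 5 = -8)
j(W) = -1 + W² (j(W) = (W² + 0*W) - 1 = (W² + 0) - 1 = W² - 1 = -1 + W²)
A(O, w) = -16 (A(O, w) = -2 + (4 - 3*6) = -2 + (4 - 18) = -2 - 14 = -16)
(A(j(-1), (-5 - 1*5)*m)*(-17))*(-38) = -16*(-17)*(-38) = 272*(-38) = -10336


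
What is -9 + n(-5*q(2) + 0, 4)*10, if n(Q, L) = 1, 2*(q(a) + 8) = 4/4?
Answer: 1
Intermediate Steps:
q(a) = -15/2 (q(a) = -8 + (4/4)/2 = -8 + (4*(¼))/2 = -8 + (½)*1 = -8 + ½ = -15/2)
-9 + n(-5*q(2) + 0, 4)*10 = -9 + 1*10 = -9 + 10 = 1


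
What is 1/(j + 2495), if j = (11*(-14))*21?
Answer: -1/739 ≈ -0.0013532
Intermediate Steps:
j = -3234 (j = -154*21 = -3234)
1/(j + 2495) = 1/(-3234 + 2495) = 1/(-739) = -1/739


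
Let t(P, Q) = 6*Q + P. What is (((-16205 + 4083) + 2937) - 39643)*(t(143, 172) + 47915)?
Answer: -2396966520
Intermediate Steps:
t(P, Q) = P + 6*Q
(((-16205 + 4083) + 2937) - 39643)*(t(143, 172) + 47915) = (((-16205 + 4083) + 2937) - 39643)*((143 + 6*172) + 47915) = ((-12122 + 2937) - 39643)*((143 + 1032) + 47915) = (-9185 - 39643)*(1175 + 47915) = -48828*49090 = -2396966520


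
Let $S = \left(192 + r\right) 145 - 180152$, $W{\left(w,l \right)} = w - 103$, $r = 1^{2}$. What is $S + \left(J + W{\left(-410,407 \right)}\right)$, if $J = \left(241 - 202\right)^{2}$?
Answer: $-151159$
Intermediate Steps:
$r = 1$
$W{\left(w,l \right)} = -103 + w$ ($W{\left(w,l \right)} = w - 103 = -103 + w$)
$J = 1521$ ($J = 39^{2} = 1521$)
$S = -152167$ ($S = \left(192 + 1\right) 145 - 180152 = 193 \cdot 145 - 180152 = 27985 - 180152 = -152167$)
$S + \left(J + W{\left(-410,407 \right)}\right) = -152167 + \left(1521 - 513\right) = -152167 + 1008 = -151159$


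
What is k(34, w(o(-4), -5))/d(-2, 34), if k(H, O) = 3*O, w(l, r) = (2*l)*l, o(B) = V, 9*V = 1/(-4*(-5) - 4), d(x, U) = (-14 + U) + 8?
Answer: 1/96768 ≈ 1.0334e-5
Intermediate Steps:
d(x, U) = -6 + U
V = 1/144 (V = 1/(9*(-4*(-5) - 4)) = 1/(9*(20 - 4)) = (⅑)/16 = (⅑)*(1/16) = 1/144 ≈ 0.0069444)
o(B) = 1/144
w(l, r) = 2*l²
k(34, w(o(-4), -5))/d(-2, 34) = (3*(2*(1/144)²))/(-6 + 34) = (3*(2*(1/20736)))/28 = (3*(1/10368))*(1/28) = (1/3456)*(1/28) = 1/96768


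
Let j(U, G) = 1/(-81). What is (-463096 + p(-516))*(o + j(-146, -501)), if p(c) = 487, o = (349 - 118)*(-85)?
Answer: 81750000836/9 ≈ 9.0833e+9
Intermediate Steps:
j(U, G) = -1/81
o = -19635 (o = 231*(-85) = -19635)
(-463096 + p(-516))*(o + j(-146, -501)) = (-463096 + 487)*(-19635 - 1/81) = -462609*(-1590436/81) = 81750000836/9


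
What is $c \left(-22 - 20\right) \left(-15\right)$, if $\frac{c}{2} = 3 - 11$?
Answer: $-10080$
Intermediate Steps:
$c = -16$ ($c = 2 \left(3 - 11\right) = 2 \left(-8\right) = -16$)
$c \left(-22 - 20\right) \left(-15\right) = - 16 \left(-22 - 20\right) \left(-15\right) = - 16 \left(\left(-42\right) \left(-15\right)\right) = \left(-16\right) 630 = -10080$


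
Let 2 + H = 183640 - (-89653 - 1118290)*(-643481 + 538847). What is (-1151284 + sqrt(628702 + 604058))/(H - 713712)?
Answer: 287821/31598109484 - sqrt(308190)/63196218968 ≈ 9.1000e-6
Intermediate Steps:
H = -126391724224 (H = -2 + (183640 - (-89653 - 1118290)*(-643481 + 538847)) = -2 + (183640 - (-1207943)*(-104634)) = -2 + (183640 - 1*126391907862) = -2 + (183640 - 126391907862) = -2 - 126391724222 = -126391724224)
(-1151284 + sqrt(628702 + 604058))/(H - 713712) = (-1151284 + sqrt(628702 + 604058))/(-126391724224 - 713712) = (-1151284 + sqrt(1232760))/(-126392437936) = (-1151284 + 2*sqrt(308190))*(-1/126392437936) = 287821/31598109484 - sqrt(308190)/63196218968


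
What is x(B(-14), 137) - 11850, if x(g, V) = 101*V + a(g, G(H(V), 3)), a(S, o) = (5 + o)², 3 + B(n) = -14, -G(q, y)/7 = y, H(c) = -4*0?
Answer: 2243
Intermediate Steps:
H(c) = 0
G(q, y) = -7*y
B(n) = -17 (B(n) = -3 - 14 = -17)
x(g, V) = 256 + 101*V (x(g, V) = 101*V + (5 - 7*3)² = 101*V + (5 - 21)² = 101*V + (-16)² = 101*V + 256 = 256 + 101*V)
x(B(-14), 137) - 11850 = (256 + 101*137) - 11850 = (256 + 13837) - 11850 = 14093 - 11850 = 2243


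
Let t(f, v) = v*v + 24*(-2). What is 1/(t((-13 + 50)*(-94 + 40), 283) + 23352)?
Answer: 1/103393 ≈ 9.6718e-6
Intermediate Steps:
t(f, v) = -48 + v² (t(f, v) = v² - 48 = -48 + v²)
1/(t((-13 + 50)*(-94 + 40), 283) + 23352) = 1/((-48 + 283²) + 23352) = 1/((-48 + 80089) + 23352) = 1/(80041 + 23352) = 1/103393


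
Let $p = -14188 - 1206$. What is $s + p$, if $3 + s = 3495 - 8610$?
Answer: $-20512$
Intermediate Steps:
$p = -15394$
$s = -5118$ ($s = -3 + \left(3495 - 8610\right) = -3 - 5115 = -5118$)
$s + p = -5118 - 15394 = -20512$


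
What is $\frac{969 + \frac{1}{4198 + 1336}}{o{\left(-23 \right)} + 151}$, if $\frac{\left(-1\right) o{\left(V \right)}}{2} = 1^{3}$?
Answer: $\frac{5362447}{824566} \approx 6.5034$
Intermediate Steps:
$o{\left(V \right)} = -2$ ($o{\left(V \right)} = - 2 \cdot 1^{3} = \left(-2\right) 1 = -2$)
$\frac{969 + \frac{1}{4198 + 1336}}{o{\left(-23 \right)} + 151} = \frac{969 + \frac{1}{4198 + 1336}}{-2 + 151} = \frac{969 + \frac{1}{5534}}{149} = \left(969 + \frac{1}{5534}\right) \frac{1}{149} = \frac{5362447}{5534} \cdot \frac{1}{149} = \frac{5362447}{824566}$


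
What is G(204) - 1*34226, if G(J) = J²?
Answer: 7390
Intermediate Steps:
G(204) - 1*34226 = 204² - 1*34226 = 41616 - 34226 = 7390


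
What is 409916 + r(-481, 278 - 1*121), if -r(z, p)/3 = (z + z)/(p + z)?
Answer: 22134983/54 ≈ 4.0991e+5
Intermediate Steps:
r(z, p) = -6*z/(p + z) (r(z, p) = -3*(z + z)/(p + z) = -3*2*z/(p + z) = -6*z/(p + z))
409916 + r(-481, 278 - 1*121) = 409916 - 6*(-481)/((278 - 1*121) - 481) = 409916 - 6*(-481)/((278 - 121) - 481) = 409916 - 6*(-481)/(157 - 481) = 409916 - 6*(-481)/(-324) = 409916 - 6*(-481)*(-1/324) = 409916 - 481/54 = 22134983/54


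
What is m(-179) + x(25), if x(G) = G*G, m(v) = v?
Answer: 446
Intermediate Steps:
x(G) = G²
m(-179) + x(25) = -179 + 25² = -179 + 625 = 446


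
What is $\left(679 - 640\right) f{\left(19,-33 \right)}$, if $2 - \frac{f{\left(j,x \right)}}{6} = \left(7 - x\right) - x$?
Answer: $-16614$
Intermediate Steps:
$f{\left(j,x \right)} = -30 + 12 x$ ($f{\left(j,x \right)} = 12 - 6 \left(\left(7 - x\right) - x\right) = 12 - 6 \left(7 - 2 x\right) = 12 + \left(-42 + 12 x\right) = -30 + 12 x$)
$\left(679 - 640\right) f{\left(19,-33 \right)} = \left(679 - 640\right) \left(-30 + 12 \left(-33\right)\right) = 39 \left(-30 - 396\right) = 39 \left(-426\right) = -16614$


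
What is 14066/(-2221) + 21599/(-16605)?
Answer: -281537309/36879705 ≈ -7.6339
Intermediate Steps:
14066/(-2221) + 21599/(-16605) = 14066*(-1/2221) + 21599*(-1/16605) = -14066/2221 - 21599/16605 = -281537309/36879705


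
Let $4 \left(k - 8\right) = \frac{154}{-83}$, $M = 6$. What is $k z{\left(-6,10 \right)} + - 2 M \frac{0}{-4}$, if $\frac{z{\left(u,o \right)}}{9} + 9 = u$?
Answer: $- \frac{168885}{166} \approx -1017.4$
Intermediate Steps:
$k = \frac{1251}{166}$ ($k = 8 + \frac{154 \frac{1}{-83}}{4} = 8 + \frac{154 \left(- \frac{1}{83}\right)}{4} = 8 + \frac{1}{4} \left(- \frac{154}{83}\right) = 8 - \frac{77}{166} = \frac{1251}{166} \approx 7.5361$)
$z{\left(u,o \right)} = -81 + 9 u$
$k z{\left(-6,10 \right)} + - 2 M \frac{0}{-4} = \frac{1251 \left(-81 + 9 \left(-6\right)\right)}{166} + \left(-2\right) 6 \frac{0}{-4} = \frac{1251 \left(-81 - 54\right)}{166} - 12 \cdot 0 \left(- \frac{1}{4}\right) = \frac{1251}{166} \left(-135\right) - 0 = - \frac{168885}{166} + 0 = - \frac{168885}{166}$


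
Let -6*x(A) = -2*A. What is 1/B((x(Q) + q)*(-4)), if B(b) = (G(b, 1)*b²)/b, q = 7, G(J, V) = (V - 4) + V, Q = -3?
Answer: 1/48 ≈ 0.020833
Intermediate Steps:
G(J, V) = -4 + 2*V (G(J, V) = (-4 + V) + V = -4 + 2*V)
x(A) = A/3 (x(A) = -(-1)*A/3 = A/3)
B(b) = -2*b (B(b) = ((-4 + 2*1)*b²)/b = ((-4 + 2)*b²)/b = (-2*b²)/b = -2*b)
1/B((x(Q) + q)*(-4)) = 1/(-2*((⅓)*(-3) + 7)*(-4)) = 1/(-2*(-1 + 7)*(-4)) = 1/(-12*(-4)) = 1/(-2*(-24)) = 1/48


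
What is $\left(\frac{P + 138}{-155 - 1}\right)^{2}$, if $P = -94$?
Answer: $\frac{121}{1521} \approx 0.079553$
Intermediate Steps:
$\left(\frac{P + 138}{-155 - 1}\right)^{2} = \left(\frac{-94 + 138}{-155 - 1}\right)^{2} = \left(\frac{44}{-156}\right)^{2} = \left(44 \left(- \frac{1}{156}\right)\right)^{2} = \left(- \frac{11}{39}\right)^{2} = \frac{121}{1521}$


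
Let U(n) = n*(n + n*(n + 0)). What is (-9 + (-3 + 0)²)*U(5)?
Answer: 0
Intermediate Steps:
U(n) = n*(n + n²) (U(n) = n*(n + n*n) = n*(n + n²))
(-9 + (-3 + 0)²)*U(5) = (-9 + (-3 + 0)²)*(5²*(1 + 5)) = (-9 + (-3)²)*(25*6) = (-9 + 9)*150 = 0*150 = 0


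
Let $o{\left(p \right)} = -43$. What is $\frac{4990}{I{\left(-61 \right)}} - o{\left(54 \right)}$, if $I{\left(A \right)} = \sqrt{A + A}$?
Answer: $43 - \frac{2495 i \sqrt{122}}{61} \approx 43.0 - 451.77 i$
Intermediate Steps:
$I{\left(A \right)} = \sqrt{2} \sqrt{A}$ ($I{\left(A \right)} = \sqrt{2 A} = \sqrt{2} \sqrt{A}$)
$\frac{4990}{I{\left(-61 \right)}} - o{\left(54 \right)} = \frac{4990}{\sqrt{2} \sqrt{-61}} - -43 = \frac{4990}{\sqrt{2} i \sqrt{61}} + 43 = \frac{4990}{i \sqrt{122}} + 43 = 4990 \left(- \frac{i \sqrt{122}}{122}\right) + 43 = - \frac{2495 i \sqrt{122}}{61} + 43 = 43 - \frac{2495 i \sqrt{122}}{61}$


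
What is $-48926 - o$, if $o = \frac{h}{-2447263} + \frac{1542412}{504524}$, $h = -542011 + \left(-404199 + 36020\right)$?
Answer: $- \frac{15103327214346957}{308675729453} \approx -48929.0$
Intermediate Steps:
$h = -910190$ ($h = -542011 - 368179 = -910190$)
$o = \frac{1058475129479}{308675729453}$ ($o = - \frac{910190}{-2447263} + \frac{1542412}{504524} = \left(-910190\right) \left(- \frac{1}{2447263}\right) + 1542412 \cdot \frac{1}{504524} = \frac{910190}{2447263} + \frac{385603}{126131} = \frac{1058475129479}{308675729453} \approx 3.4291$)
$-48926 - o = -48926 - \frac{1058475129479}{308675729453} = - \frac{15103327214346957}{308675729453}$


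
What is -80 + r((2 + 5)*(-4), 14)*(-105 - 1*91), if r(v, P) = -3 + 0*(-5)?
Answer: 508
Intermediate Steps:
r(v, P) = -3 (r(v, P) = -3 + 0 = -3)
-80 + r((2 + 5)*(-4), 14)*(-105 - 1*91) = -80 - 3*(-105 - 1*91) = -80 - 3*(-105 - 91) = -80 - 3*(-196) = -80 + 588 = 508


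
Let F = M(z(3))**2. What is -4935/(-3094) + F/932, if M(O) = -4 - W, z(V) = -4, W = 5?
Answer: 346431/205972 ≈ 1.6819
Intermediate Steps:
M(O) = -9 (M(O) = -4 - 1*5 = -4 - 5 = -9)
F = 81 (F = (-9)**2 = 81)
-4935/(-3094) + F/932 = -4935/(-3094) + 81/932 = -4935*(-1/3094) + 81*(1/932) = 705/442 + 81/932 = 346431/205972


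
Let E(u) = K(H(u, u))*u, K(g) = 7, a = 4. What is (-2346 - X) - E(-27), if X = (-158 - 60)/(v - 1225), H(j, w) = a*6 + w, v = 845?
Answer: -409939/190 ≈ -2157.6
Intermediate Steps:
H(j, w) = 24 + w (H(j, w) = 4*6 + w = 24 + w)
E(u) = 7*u
X = 109/190 (X = (-158 - 60)/(845 - 1225) = -218/(-380) = -218*(-1/380) = 109/190 ≈ 0.57368)
(-2346 - X) - E(-27) = (-2346 - 1*109/190) - 7*(-27) = (-2346 - 109/190) - 1*(-189) = -445849/190 + 189 = -409939/190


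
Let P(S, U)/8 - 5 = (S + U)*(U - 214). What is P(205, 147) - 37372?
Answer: -226004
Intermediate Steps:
P(S, U) = 40 + 8*(-214 + U)*(S + U) (P(S, U) = 40 + 8*((S + U)*(U - 214)) = 40 + 8*((S + U)*(-214 + U)) = 40 + 8*((-214 + U)*(S + U)) = 40 + 8*(-214 + U)*(S + U))
P(205, 147) - 37372 = (40 - 1712*205 - 1712*147 + 8*147² + 8*205*147) - 37372 = (40 - 350960 - 251664 + 8*21609 + 241080) - 37372 = (40 - 350960 - 251664 + 172872 + 241080) - 37372 = -188632 - 37372 = -226004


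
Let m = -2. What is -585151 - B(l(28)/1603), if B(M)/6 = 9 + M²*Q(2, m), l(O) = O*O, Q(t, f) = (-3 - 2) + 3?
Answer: -30688584877/52441 ≈ -5.8520e+5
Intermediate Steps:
Q(t, f) = -2 (Q(t, f) = -5 + 3 = -2)
l(O) = O²
B(M) = 54 - 12*M² (B(M) = 6*(9 + M²*(-2)) = 6*(9 - 2*M²) = 54 - 12*M²)
-585151 - B(l(28)/1603) = -585151 - (54 - 12*(28²/1603)²) = -585151 - (54 - 12*(784*(1/1603))²) = -585151 - (54 - 12*(112/229)²) = -585151 - (54 - 12*12544/52441) = -585151 - (54 - 150528/52441) = -585151 - 1*2681286/52441 = -585151 - 2681286/52441 = -30688584877/52441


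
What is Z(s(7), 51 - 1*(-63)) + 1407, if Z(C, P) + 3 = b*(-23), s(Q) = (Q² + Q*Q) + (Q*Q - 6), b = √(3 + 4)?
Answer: 1404 - 23*√7 ≈ 1343.1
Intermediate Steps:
b = √7 ≈ 2.6458
s(Q) = -6 + 3*Q² (s(Q) = (Q² + Q²) + (Q² - 6) = 2*Q² + (-6 + Q²) = -6 + 3*Q²)
Z(C, P) = -3 - 23*√7 (Z(C, P) = -3 + √7*(-23) = -3 - 23*√7)
Z(s(7), 51 - 1*(-63)) + 1407 = (-3 - 23*√7) + 1407 = 1404 - 23*√7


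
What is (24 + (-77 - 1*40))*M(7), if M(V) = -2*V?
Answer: 1302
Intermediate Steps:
(24 + (-77 - 1*40))*M(7) = (24 + (-77 - 1*40))*(-2*7) = (24 + (-77 - 40))*(-14) = (24 - 117)*(-14) = -93*(-14) = 1302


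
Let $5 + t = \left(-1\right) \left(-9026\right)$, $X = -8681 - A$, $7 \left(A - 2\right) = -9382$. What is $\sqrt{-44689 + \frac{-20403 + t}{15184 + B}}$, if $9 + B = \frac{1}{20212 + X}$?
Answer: $\frac{2 i \sqrt{5219757328424867993011}}{683519941} \approx 211.4 i$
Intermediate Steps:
$A = - \frac{9368}{7}$ ($A = 2 + \frac{1}{7} \left(-9382\right) = 2 - \frac{9382}{7} = - \frac{9368}{7} \approx -1338.3$)
$X = - \frac{51399}{7}$ ($X = -8681 - - \frac{9368}{7} = -8681 + \frac{9368}{7} = - \frac{51399}{7} \approx -7342.7$)
$t = 9021$ ($t = -5 - -9026 = -5 + 9026 = 9021$)
$B = - \frac{810758}{90085}$ ($B = -9 + \frac{1}{20212 - \frac{51399}{7}} = -9 + \frac{1}{\frac{90085}{7}} = -9 + \frac{7}{90085} = - \frac{810758}{90085} \approx -8.9999$)
$\sqrt{-44689 + \frac{-20403 + t}{15184 + B}} = \sqrt{-44689 + \frac{-20403 + 9021}{15184 - \frac{810758}{90085}}} = \sqrt{-44689 - \frac{11382}{\frac{1367039882}{90085}}} = \sqrt{-44689 - \frac{512673735}{683519941}} = \sqrt{- \frac{30546335317084}{683519941}} = \frac{2 i \sqrt{5219757328424867993011}}{683519941}$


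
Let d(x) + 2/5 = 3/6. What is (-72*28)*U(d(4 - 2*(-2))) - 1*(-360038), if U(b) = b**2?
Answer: 9000446/25 ≈ 3.6002e+5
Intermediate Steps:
d(x) = 1/10 (d(x) = -2/5 + 3/6 = -2/5 + 3*(1/6) = -2/5 + 1/2 = 1/10)
(-72*28)*U(d(4 - 2*(-2))) - 1*(-360038) = (-72*28)*(1/10)**2 - 1*(-360038) = -2016*1/100 + 360038 = -504/25 + 360038 = 9000446/25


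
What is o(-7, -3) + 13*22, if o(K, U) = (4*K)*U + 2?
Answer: 372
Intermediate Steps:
o(K, U) = 2 + 4*K*U (o(K, U) = 4*K*U + 2 = 2 + 4*K*U)
o(-7, -3) + 13*22 = (2 + 4*(-7)*(-3)) + 13*22 = (2 + 84) + 286 = 86 + 286 = 372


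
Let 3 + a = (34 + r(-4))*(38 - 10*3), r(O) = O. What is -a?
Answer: -237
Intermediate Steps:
a = 237 (a = -3 + (34 - 4)*(38 - 10*3) = -3 + 30*(38 - 30) = -3 + 30*8 = -3 + 240 = 237)
-a = -1*237 = -237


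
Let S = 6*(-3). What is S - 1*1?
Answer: -19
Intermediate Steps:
S = -18
S - 1*1 = -18 - 1*1 = -18 - 1 = -19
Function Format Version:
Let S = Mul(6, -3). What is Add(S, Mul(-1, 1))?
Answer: -19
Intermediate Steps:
S = -18
Add(S, Mul(-1, 1)) = Add(-18, Mul(-1, 1)) = Add(-18, -1) = -19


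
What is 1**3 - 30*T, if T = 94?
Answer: -2819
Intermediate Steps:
1**3 - 30*T = 1**3 - 30*94 = 1 - 2820 = -2819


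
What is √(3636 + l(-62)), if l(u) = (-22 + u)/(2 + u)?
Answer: √90935/5 ≈ 60.311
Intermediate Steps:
l(u) = (-22 + u)/(2 + u)
√(3636 + l(-62)) = √(3636 + (-22 - 62)/(2 - 62)) = √(3636 - 84/(-60)) = √(3636 - 1/60*(-84)) = √(3636 + 7/5) = √(18187/5) = √90935/5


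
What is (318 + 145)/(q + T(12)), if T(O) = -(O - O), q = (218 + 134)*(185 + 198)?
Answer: 463/134816 ≈ 0.0034343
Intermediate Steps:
q = 134816 (q = 352*383 = 134816)
T(O) = 0 (T(O) = -1*0 = 0)
(318 + 145)/(q + T(12)) = (318 + 145)/(134816 + 0) = 463/134816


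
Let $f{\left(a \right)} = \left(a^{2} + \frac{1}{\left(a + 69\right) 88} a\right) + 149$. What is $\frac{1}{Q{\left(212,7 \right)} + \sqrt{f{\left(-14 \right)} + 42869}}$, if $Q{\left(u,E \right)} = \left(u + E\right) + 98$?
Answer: $\frac{767140}{138605507} - \frac{22 \sqrt{522889365}}{138605507} \approx 0.0019052$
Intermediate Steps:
$Q{\left(u,E \right)} = 98 + E + u$ ($Q{\left(u,E \right)} = \left(E + u\right) + 98 = 98 + E + u$)
$f{\left(a \right)} = 149 + a^{2} + \frac{a}{88 \left(69 + a\right)}$ ($f{\left(a \right)} = \left(a^{2} + \frac{1}{69 + a} \frac{1}{88} a\right) + 149 = \left(a^{2} + \frac{1}{88 \left(69 + a\right)} a\right) + 149 = \left(a^{2} + \frac{a}{88 \left(69 + a\right)}\right) + 149 = 149 + a^{2} + \frac{a}{88 \left(69 + a\right)}$)
$\frac{1}{Q{\left(212,7 \right)} + \sqrt{f{\left(-14 \right)} + 42869}} = \frac{1}{\left(98 + 7 + 212\right) + \sqrt{\frac{10281 + \left(-14\right)^{3} + 69 \left(-14\right)^{2} + \frac{13113}{88} \left(-14\right)}{69 - 14} + 42869}} = \frac{1}{317 + \sqrt{\frac{10281 - 2744 + 69 \cdot 196 - \frac{91791}{44}}{55} + 42869}} = \frac{1}{317 + \sqrt{\frac{10281 - 2744 + 13524 - \frac{91791}{44}}{55} + 42869}} = \frac{1}{317 + \sqrt{\frac{1}{55} \cdot \frac{834893}{44} + 42869}} = \frac{1}{317 + \sqrt{\frac{834893}{2420} + 42869}} = \frac{1}{317 + \sqrt{\frac{104577873}{2420}}} = \frac{1}{317 + \frac{\sqrt{522889365}}{110}}$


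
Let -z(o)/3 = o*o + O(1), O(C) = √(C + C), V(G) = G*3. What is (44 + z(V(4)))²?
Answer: 150562 + 2328*√2 ≈ 1.5385e+5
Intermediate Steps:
V(G) = 3*G
O(C) = √2*√C (O(C) = √(2*C) = √2*√C)
z(o) = -3*√2 - 3*o² (z(o) = -3*(o*o + √2*√1) = -3*(o² + √2*1) = -3*(o² + √2) = -3*(√2 + o²) = -3*√2 - 3*o²)
(44 + z(V(4)))² = (44 + (-3*√2 - 3*(3*4)²))² = (44 + (-3*√2 - 3*12²))² = (44 + (-3*√2 - 3*144))² = (44 + (-3*√2 - 432))² = (44 + (-432 - 3*√2))² = (-388 - 3*√2)²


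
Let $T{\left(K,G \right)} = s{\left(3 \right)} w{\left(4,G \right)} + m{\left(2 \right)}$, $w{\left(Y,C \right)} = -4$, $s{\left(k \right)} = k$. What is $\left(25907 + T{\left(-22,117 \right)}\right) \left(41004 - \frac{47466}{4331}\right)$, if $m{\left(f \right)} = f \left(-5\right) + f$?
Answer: $\frac{4596000191046}{4331} \approx 1.0612 \cdot 10^{9}$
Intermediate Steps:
$m{\left(f \right)} = - 4 f$ ($m{\left(f \right)} = - 5 f + f = - 4 f$)
$T{\left(K,G \right)} = -20$ ($T{\left(K,G \right)} = 3 \left(-4\right) - 8 = -12 - 8 = -20$)
$\left(25907 + T{\left(-22,117 \right)}\right) \left(41004 - \frac{47466}{4331}\right) = \left(25907 - 20\right) \left(41004 - \frac{47466}{4331}\right) = 25887 \left(41004 - \frac{47466}{4331}\right) = 25887 \cdot \frac{177540858}{4331} = \frac{4596000191046}{4331}$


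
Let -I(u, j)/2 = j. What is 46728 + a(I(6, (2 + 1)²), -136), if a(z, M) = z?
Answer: 46710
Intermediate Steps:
I(u, j) = -2*j
46728 + a(I(6, (2 + 1)²), -136) = 46728 - 2*(2 + 1)² = 46728 - 2*3² = 46728 - 2*9 = 46728 - 18 = 46710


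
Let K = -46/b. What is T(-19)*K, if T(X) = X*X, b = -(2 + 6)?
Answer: 8303/4 ≈ 2075.8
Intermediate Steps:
b = -8 (b = -1*8 = -8)
T(X) = X²
K = 23/4 (K = -46/(-8) = -46*(-⅛) = 23/4 ≈ 5.7500)
T(-19)*K = (-19)²*(23/4) = 361*(23/4) = 8303/4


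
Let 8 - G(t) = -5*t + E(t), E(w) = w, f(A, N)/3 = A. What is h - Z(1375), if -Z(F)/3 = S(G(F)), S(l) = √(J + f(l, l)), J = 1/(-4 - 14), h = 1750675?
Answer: 1750675 + √594862/2 ≈ 1.7511e+6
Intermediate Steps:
f(A, N) = 3*A
J = -1/18 (J = 1/(-18) = -1/18 ≈ -0.055556)
G(t) = 8 + 4*t (G(t) = 8 - (-5*t + t) = 8 - (-4)*t = 8 + 4*t)
S(l) = √(-1/18 + 3*l)
Z(F) = -√(862 + 432*F)/2 (Z(F) = -√(-2 + 108*(8 + 4*F))/2 = -√(-2 + (864 + 432*F))/2 = -√(862 + 432*F)/2)
h - Z(1375) = 1750675 - (-1)*√(862 + 432*1375)/2 = 1750675 - (-1)*√(862 + 594000)/2 = 1750675 - (-1)*√594862/2 = 1750675 + √594862/2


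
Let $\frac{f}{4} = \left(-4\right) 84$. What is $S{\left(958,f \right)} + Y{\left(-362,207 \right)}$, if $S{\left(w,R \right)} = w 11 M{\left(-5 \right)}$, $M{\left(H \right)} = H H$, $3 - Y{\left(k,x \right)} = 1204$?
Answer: $262249$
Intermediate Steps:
$Y{\left(k,x \right)} = -1201$ ($Y{\left(k,x \right)} = 3 - 1204 = -1201$)
$f = -1344$ ($f = 4 \left(\left(-4\right) 84\right) = 4 \left(-336\right) = -1344$)
$M{\left(H \right)} = H^{2}$
$S{\left(w,R \right)} = 275 w$ ($S{\left(w,R \right)} = w 11 \left(-5\right)^{2} = 11 w 25 = 275 w$)
$S{\left(958,f \right)} + Y{\left(-362,207 \right)} = 275 \cdot 958 - 1201 = 263450 - 1201 = 262249$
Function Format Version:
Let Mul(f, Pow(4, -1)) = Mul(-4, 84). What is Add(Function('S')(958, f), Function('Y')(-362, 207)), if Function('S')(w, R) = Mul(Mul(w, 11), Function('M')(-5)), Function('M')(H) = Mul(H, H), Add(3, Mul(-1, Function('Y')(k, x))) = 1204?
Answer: 262249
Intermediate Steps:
Function('Y')(k, x) = -1201 (Function('Y')(k, x) = Add(3, Mul(-1, 1204)) = Add(3, -1204) = -1201)
f = -1344 (f = Mul(4, Mul(-4, 84)) = Mul(4, -336) = -1344)
Function('M')(H) = Pow(H, 2)
Function('S')(w, R) = Mul(275, w) (Function('S')(w, R) = Mul(Mul(w, 11), Pow(-5, 2)) = Mul(Mul(11, w), 25) = Mul(275, w))
Add(Function('S')(958, f), Function('Y')(-362, 207)) = Add(Mul(275, 958), -1201) = Add(263450, -1201) = 262249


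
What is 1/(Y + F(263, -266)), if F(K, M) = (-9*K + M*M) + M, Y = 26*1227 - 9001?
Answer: 1/91024 ≈ 1.0986e-5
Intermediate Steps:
Y = 22901 (Y = 31902 - 9001 = 22901)
F(K, M) = M + M² - 9*K (F(K, M) = (-9*K + M²) + M = (M² - 9*K) + M = M + M² - 9*K)
1/(Y + F(263, -266)) = 1/(22901 + (-266 + (-266)² - 9*263)) = 1/(22901 + (-266 + 70756 - 2367)) = 1/(22901 + 68123) = 1/91024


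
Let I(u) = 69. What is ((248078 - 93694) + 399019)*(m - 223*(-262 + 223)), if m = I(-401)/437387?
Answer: 2105120002611624/437387 ≈ 4.8129e+9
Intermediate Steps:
m = 69/437387 ≈ 0.00015776
((248078 - 93694) + 399019)*(m - 223*(-262 + 223)) = ((248078 - 93694) + 399019)*(69/437387 - 223*(-262 + 223)) = (154384 + 399019)*(69/437387 - 223*(-39)) = 553403*(69/437387 + 8697) = 553403*(3803954808/437387) = 2105120002611624/437387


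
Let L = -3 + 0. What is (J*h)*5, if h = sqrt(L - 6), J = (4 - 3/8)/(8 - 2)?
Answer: 145*I/16 ≈ 9.0625*I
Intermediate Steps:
L = -3
J = 29/48 (J = (4 - 3*1/8)/6 = (4 - 3/8)*(1/6) = (29/8)*(1/6) = 29/48 ≈ 0.60417)
h = 3*I (h = sqrt(-3 - 6) = sqrt(-9) = 3*I ≈ 3.0*I)
(J*h)*5 = (29*(3*I)/48)*5 = (29*I/16)*5 = 145*I/16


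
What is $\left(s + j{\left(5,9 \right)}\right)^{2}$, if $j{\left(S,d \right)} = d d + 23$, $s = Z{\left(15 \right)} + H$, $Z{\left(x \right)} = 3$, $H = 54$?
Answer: $25921$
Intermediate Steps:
$s = 57$ ($s = 3 + 54 = 57$)
$j{\left(S,d \right)} = 23 + d^{2}$ ($j{\left(S,d \right)} = d^{2} + 23 = 23 + d^{2}$)
$\left(s + j{\left(5,9 \right)}\right)^{2} = \left(57 + \left(23 + 9^{2}\right)\right)^{2} = \left(57 + \left(23 + 81\right)\right)^{2} = \left(57 + 104\right)^{2} = 161^{2} = 25921$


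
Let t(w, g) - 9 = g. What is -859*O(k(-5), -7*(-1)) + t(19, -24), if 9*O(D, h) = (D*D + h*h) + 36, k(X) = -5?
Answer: -94625/9 ≈ -10514.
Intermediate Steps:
t(w, g) = 9 + g
O(D, h) = 4 + D²/9 + h²/9 (O(D, h) = ((D*D + h*h) + 36)/9 = ((D² + h²) + 36)/9 = (36 + D² + h²)/9 = 4 + D²/9 + h²/9)
-859*O(k(-5), -7*(-1)) + t(19, -24) = -859*(4 + (⅑)*(-5)² + (-7*(-1))²/9) + (9 - 24) = -859*(4 + (⅑)*25 + (⅑)*7²) - 15 = -859*(4 + 25/9 + (⅑)*49) - 15 = -859*(4 + 25/9 + 49/9) - 15 = -859*110/9 - 15 = -94490/9 - 15 = -94625/9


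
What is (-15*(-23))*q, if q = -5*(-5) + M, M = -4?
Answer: 7245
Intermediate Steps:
q = 21 (q = -5*(-5) - 4 = 25 - 4 = 21)
(-15*(-23))*q = -15*(-23)*21 = 345*21 = 7245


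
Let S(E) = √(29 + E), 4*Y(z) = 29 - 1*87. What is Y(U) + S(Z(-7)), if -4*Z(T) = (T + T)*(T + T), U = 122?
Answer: -29/2 + 2*I*√5 ≈ -14.5 + 4.4721*I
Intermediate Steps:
Y(z) = -29/2 (Y(z) = (29 - 1*87)/4 = (29 - 87)/4 = (¼)*(-58) = -29/2)
Z(T) = -T² (Z(T) = -(T + T)*(T + T)/4 = -2*T*2*T/4 = -T²)
Y(U) + S(Z(-7)) = -29/2 + √(29 - 1*(-7)²) = -29/2 + √(29 - 1*49) = -29/2 + √(29 - 49) = -29/2 + √(-20) = -29/2 + 2*I*√5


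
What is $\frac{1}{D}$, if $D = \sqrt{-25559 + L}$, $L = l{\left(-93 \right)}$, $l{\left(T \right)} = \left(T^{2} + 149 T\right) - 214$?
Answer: $- \frac{i \sqrt{30981}}{30981} \approx - 0.0056814 i$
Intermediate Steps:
$l{\left(T \right)} = -214 + T^{2} + 149 T$
$L = -5422$ ($L = -214 + \left(-93\right)^{2} + 149 \left(-93\right) = -214 + 8649 - 13857 = -5422$)
$D = i \sqrt{30981}$ ($D = \sqrt{-25559 - 5422} = \sqrt{-30981} = i \sqrt{30981} \approx 176.01 i$)
$\frac{1}{D} = \frac{1}{i \sqrt{30981}} = - \frac{i \sqrt{30981}}{30981}$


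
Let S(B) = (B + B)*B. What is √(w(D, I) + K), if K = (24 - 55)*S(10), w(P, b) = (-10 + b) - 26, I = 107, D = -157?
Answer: 3*I*√681 ≈ 78.288*I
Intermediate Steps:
w(P, b) = -36 + b
S(B) = 2*B² (S(B) = (2*B)*B = 2*B²)
K = -6200 (K = (24 - 55)*(2*10²) = -62*100 = -31*200 = -6200)
√(w(D, I) + K) = √((-36 + 107) - 6200) = √(71 - 6200) = √(-6129) = 3*I*√681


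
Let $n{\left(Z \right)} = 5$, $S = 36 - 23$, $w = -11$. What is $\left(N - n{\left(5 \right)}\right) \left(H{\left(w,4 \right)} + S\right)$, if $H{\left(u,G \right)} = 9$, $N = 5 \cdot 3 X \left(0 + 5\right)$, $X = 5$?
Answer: $8140$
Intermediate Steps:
$N = 375$ ($N = 5 \cdot 3 \cdot 5 \left(0 + 5\right) = 15 \cdot 5 \cdot 5 = 15 \cdot 25 = 375$)
$S = 13$ ($S = 36 - 23 = 13$)
$\left(N - n{\left(5 \right)}\right) \left(H{\left(w,4 \right)} + S\right) = \left(375 - 5\right) \left(9 + 13\right) = \left(375 - 5\right) 22 = 370 \cdot 22 = 8140$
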